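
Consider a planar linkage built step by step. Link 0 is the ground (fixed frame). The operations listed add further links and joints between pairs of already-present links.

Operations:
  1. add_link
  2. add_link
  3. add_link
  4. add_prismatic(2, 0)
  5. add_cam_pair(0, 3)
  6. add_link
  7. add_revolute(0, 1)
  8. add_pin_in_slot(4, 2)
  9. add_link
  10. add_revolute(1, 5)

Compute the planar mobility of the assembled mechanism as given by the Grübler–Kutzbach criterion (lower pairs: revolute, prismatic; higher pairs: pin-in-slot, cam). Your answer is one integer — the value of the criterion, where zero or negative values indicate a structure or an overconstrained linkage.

M = 7

ground; <1,0,0>
#1 <2,0,0>
#2 <3,0,0>
#3 <4,0,0>
P:2↔0 J1 <4,1,0>
C:0↔3 J2 <4,1,1>
#4 <5,1,1>
R:0↔1 J1 <5,2,1>
PS:4↔2 J2 <5,2,2>
#5 <6,2,2>
R:1↔5 J1 <6,3,2>
3×5 − 2×3 − 1×2 = 7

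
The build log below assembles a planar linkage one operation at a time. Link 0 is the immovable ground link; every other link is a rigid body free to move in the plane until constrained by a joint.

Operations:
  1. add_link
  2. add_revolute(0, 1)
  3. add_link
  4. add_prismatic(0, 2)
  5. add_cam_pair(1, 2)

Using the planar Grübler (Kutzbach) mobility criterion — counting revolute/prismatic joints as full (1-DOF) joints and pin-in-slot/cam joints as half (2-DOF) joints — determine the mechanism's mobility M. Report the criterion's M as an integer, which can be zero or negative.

M = 1

ground; <1,0,0>
#1 <2,0,0>
R:0↔1 J1 <2,1,0>
#2 <3,1,0>
P:0↔2 J1 <3,2,0>
C:1↔2 J2 <3,2,1>
3×2 − 2×2 − 1×1 = 1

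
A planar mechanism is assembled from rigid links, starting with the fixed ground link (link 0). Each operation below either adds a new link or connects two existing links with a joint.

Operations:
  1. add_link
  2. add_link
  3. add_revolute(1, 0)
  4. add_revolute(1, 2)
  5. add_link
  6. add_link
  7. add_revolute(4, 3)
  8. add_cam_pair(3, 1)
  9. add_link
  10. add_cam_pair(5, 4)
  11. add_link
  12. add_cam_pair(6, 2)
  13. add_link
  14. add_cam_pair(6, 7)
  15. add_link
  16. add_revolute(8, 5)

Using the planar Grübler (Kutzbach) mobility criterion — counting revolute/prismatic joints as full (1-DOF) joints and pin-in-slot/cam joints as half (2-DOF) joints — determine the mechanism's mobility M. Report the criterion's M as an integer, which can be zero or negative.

[1;0;0] (link 0 is ground)
L+ [2;0;0]
L+ [3;0;0]
R(1,0)∈J1 [3;1;0]
R(1,2)∈J1 [3;2;0]
L+ [4;2;0]
L+ [5;2;0]
R(4,3)∈J1 [5;3;0]
C(3,1)∈J2 [5;3;1]
L+ [6;3;1]
C(5,4)∈J2 [6;3;2]
L+ [7;3;2]
C(6,2)∈J2 [7;3;3]
L+ [8;3;3]
C(6,7)∈J2 [8;3;4]
L+ [9;3;4]
R(8,5)∈J1 [9;4;4]
mobility = 24 − 8 − 4 = 12

M = 12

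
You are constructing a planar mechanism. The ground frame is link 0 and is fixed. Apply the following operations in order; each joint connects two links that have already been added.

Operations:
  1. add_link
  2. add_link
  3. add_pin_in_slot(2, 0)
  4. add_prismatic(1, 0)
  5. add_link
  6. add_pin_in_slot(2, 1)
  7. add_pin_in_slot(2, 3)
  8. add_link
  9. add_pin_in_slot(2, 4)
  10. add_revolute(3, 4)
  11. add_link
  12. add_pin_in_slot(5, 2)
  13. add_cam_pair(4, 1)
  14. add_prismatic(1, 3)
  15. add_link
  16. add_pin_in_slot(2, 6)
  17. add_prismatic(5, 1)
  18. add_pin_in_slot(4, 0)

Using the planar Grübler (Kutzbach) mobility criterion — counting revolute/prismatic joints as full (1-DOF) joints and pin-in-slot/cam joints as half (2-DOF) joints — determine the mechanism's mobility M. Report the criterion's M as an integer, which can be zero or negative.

[1;0;0] (link 0 is ground)
L+ [2;0;0]
L+ [3;0;0]
PS(2,0)∈J2 [3;0;1]
P(1,0)∈J1 [3;1;1]
L+ [4;1;1]
PS(2,1)∈J2 [4;1;2]
PS(2,3)∈J2 [4;1;3]
L+ [5;1;3]
PS(2,4)∈J2 [5;1;4]
R(3,4)∈J1 [5;2;4]
L+ [6;2;4]
PS(5,2)∈J2 [6;2;5]
C(4,1)∈J2 [6;2;6]
P(1,3)∈J1 [6;3;6]
L+ [7;3;6]
PS(2,6)∈J2 [7;3;7]
P(5,1)∈J1 [7;4;7]
PS(4,0)∈J2 [7;4;8]
mobility = 18 − 8 − 8 = 2

M = 2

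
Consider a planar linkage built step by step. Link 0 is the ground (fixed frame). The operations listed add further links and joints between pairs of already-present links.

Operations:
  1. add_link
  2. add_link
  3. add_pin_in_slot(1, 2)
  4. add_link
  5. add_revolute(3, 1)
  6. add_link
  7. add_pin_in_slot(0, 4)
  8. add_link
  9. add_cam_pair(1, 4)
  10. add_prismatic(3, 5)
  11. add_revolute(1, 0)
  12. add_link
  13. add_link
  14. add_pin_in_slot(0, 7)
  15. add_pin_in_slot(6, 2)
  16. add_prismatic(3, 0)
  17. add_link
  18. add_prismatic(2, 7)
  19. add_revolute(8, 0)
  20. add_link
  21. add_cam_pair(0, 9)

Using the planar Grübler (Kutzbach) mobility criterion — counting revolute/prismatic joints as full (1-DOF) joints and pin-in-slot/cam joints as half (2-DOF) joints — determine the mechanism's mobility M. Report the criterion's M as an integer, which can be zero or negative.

M = 9

link 0 = ground. State L|J1|J2 = 1|0|0
+link1  2|0|0
+link2  3|0|0
PS(1,2) f=2→J2  3|0|1
+link3  4|0|1
R(3,1) f=1→J1  4|1|1
+link4  5|1|1
PS(0,4) f=2→J2  5|1|2
+link5  6|1|2
C(1,4) f=2→J2  6|1|3
P(3,5) f=1→J1  6|2|3
R(1,0) f=1→J1  6|3|3
+link6  7|3|3
+link7  8|3|3
PS(0,7) f=2→J2  8|3|4
PS(6,2) f=2→J2  8|3|5
P(3,0) f=1→J1  8|4|5
+link8  9|4|5
P(2,7) f=1→J1  9|5|5
R(8,0) f=1→J1  9|6|5
+link9  10|6|5
C(0,9) f=2→J2  10|6|6
M = 3(10−1)−2·6−6 = 27−12−6 = 9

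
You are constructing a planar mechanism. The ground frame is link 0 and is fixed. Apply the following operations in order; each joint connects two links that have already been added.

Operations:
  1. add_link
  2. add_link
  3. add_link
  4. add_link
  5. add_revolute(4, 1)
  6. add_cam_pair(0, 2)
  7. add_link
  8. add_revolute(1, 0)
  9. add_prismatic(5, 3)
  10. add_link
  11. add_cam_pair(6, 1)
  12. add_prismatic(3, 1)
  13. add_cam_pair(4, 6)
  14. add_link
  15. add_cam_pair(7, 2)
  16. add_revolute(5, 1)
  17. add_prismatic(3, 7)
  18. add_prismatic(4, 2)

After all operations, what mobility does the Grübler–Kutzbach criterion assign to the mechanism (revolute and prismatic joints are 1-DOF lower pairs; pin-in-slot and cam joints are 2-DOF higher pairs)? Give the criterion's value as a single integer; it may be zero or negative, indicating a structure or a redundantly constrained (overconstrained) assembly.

M = 3

link 0 = ground. State L|J1|J2 = 1|0|0
+link1  2|0|0
+link2  3|0|0
+link3  4|0|0
+link4  5|0|0
R(4,1) f=1→J1  5|1|0
C(0,2) f=2→J2  5|1|1
+link5  6|1|1
R(1,0) f=1→J1  6|2|1
P(5,3) f=1→J1  6|3|1
+link6  7|3|1
C(6,1) f=2→J2  7|3|2
P(3,1) f=1→J1  7|4|2
C(4,6) f=2→J2  7|4|3
+link7  8|4|3
C(7,2) f=2→J2  8|4|4
R(5,1) f=1→J1  8|5|4
P(3,7) f=1→J1  8|6|4
P(4,2) f=1→J1  8|7|4
M = 3(8−1)−2·7−4 = 21−14−4 = 3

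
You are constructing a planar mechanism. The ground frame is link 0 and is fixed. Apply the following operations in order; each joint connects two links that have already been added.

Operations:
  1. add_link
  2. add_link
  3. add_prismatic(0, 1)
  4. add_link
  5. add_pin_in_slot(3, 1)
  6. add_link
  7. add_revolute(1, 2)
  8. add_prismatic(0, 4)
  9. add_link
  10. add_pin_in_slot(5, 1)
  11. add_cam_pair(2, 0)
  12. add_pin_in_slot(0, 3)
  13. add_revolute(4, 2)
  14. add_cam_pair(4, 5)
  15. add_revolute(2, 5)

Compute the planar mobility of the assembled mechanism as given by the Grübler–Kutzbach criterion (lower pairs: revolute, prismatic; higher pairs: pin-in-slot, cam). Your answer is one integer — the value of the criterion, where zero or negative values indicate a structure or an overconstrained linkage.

L=1 J1=0 J2=0
add link → L=2 J1=0 J2=0
add link → L=3 J1=0 J2=0
P@0,1 dof=1 J1 → L=3 J1=1 J2=0
add link → L=4 J1=1 J2=0
PS@3,1 dof=2 J2 → L=4 J1=1 J2=1
add link → L=5 J1=1 J2=1
R@1,2 dof=1 J1 → L=5 J1=2 J2=1
P@0,4 dof=1 J1 → L=5 J1=3 J2=1
add link → L=6 J1=3 J2=1
PS@5,1 dof=2 J2 → L=6 J1=3 J2=2
C@2,0 dof=2 J2 → L=6 J1=3 J2=3
PS@0,3 dof=2 J2 → L=6 J1=3 J2=4
R@4,2 dof=1 J1 → L=6 J1=4 J2=4
C@4,5 dof=2 J2 → L=6 J1=4 J2=5
R@2,5 dof=1 J1 → L=6 J1=5 J2=5
M=3(L−1)−2J1−J2=3·5−2·5−5=0

M = 0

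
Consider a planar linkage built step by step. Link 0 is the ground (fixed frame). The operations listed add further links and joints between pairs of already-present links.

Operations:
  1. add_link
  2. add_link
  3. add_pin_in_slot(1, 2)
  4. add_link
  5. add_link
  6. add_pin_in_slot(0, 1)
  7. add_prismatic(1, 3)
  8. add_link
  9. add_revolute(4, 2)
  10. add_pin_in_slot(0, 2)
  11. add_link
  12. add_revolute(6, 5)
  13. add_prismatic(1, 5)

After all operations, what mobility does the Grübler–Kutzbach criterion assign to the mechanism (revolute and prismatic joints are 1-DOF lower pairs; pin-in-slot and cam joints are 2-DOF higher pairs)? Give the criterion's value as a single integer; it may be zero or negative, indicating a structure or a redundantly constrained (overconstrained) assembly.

M = 7

ground; <1,0,0>
#1 <2,0,0>
#2 <3,0,0>
PS:1↔2 J2 <3,0,1>
#3 <4,0,1>
#4 <5,0,1>
PS:0↔1 J2 <5,0,2>
P:1↔3 J1 <5,1,2>
#5 <6,1,2>
R:4↔2 J1 <6,2,2>
PS:0↔2 J2 <6,2,3>
#6 <7,2,3>
R:6↔5 J1 <7,3,3>
P:1↔5 J1 <7,4,3>
3×6 − 2×4 − 1×3 = 7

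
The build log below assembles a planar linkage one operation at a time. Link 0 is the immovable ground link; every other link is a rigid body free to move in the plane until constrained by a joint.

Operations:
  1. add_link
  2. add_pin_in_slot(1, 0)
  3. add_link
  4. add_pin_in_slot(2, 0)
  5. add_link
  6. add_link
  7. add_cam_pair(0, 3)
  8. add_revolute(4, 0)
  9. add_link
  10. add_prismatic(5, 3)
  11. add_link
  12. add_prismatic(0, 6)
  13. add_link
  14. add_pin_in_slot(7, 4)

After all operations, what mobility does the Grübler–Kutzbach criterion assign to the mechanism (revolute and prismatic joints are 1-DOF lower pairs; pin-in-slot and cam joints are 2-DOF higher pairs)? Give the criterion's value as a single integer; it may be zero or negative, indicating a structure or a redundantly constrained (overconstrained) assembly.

M = 11

link 0 = ground. State L|J1|J2 = 1|0|0
+link1  2|0|0
PS(1,0) f=2→J2  2|0|1
+link2  3|0|1
PS(2,0) f=2→J2  3|0|2
+link3  4|0|2
+link4  5|0|2
C(0,3) f=2→J2  5|0|3
R(4,0) f=1→J1  5|1|3
+link5  6|1|3
P(5,3) f=1→J1  6|2|3
+link6  7|2|3
P(0,6) f=1→J1  7|3|3
+link7  8|3|3
PS(7,4) f=2→J2  8|3|4
M = 3(8−1)−2·3−4 = 21−6−4 = 11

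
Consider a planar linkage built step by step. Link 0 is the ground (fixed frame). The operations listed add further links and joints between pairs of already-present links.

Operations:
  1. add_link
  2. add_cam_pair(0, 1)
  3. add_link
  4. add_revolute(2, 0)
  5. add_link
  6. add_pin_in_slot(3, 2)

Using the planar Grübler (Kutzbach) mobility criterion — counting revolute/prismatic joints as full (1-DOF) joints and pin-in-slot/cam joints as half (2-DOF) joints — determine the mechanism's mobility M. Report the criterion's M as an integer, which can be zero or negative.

[1;0;0] (link 0 is ground)
L+ [2;0;0]
C(0,1)∈J2 [2;0;1]
L+ [3;0;1]
R(2,0)∈J1 [3;1;1]
L+ [4;1;1]
PS(3,2)∈J2 [4;1;2]
mobility = 9 − 2 − 2 = 5

M = 5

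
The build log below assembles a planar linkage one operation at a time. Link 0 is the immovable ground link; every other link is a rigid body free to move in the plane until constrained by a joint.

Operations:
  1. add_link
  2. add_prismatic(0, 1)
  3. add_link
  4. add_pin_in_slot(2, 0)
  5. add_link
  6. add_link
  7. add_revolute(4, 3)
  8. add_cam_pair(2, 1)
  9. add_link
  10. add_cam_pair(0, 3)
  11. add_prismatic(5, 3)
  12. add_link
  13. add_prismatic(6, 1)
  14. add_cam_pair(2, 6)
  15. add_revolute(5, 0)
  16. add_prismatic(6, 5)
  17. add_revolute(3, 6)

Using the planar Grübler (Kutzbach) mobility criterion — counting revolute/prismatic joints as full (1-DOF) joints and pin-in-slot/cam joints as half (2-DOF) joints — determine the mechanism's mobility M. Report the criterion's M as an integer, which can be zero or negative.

link 0 = ground. State L|J1|J2 = 1|0|0
+link1  2|0|0
P(0,1) f=1→J1  2|1|0
+link2  3|1|0
PS(2,0) f=2→J2  3|1|1
+link3  4|1|1
+link4  5|1|1
R(4,3) f=1→J1  5|2|1
C(2,1) f=2→J2  5|2|2
+link5  6|2|2
C(0,3) f=2→J2  6|2|3
P(5,3) f=1→J1  6|3|3
+link6  7|3|3
P(6,1) f=1→J1  7|4|3
C(2,6) f=2→J2  7|4|4
R(5,0) f=1→J1  7|5|4
P(6,5) f=1→J1  7|6|4
R(3,6) f=1→J1  7|7|4
M = 3(7−1)−2·7−4 = 18−14−4 = 0

M = 0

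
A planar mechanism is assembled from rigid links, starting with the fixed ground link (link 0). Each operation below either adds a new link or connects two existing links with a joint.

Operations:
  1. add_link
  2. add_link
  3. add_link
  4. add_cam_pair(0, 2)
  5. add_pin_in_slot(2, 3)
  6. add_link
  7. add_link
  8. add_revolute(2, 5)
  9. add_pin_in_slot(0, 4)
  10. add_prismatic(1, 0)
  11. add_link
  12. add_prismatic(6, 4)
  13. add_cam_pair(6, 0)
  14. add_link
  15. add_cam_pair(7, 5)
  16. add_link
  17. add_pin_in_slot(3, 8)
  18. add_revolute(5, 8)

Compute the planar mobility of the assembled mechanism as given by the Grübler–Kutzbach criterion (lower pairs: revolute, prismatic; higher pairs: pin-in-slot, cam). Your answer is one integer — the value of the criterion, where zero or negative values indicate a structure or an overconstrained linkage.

(L,J1,J2)=(1,0,0); link0 fixed
link1: (2,0,0)
link2: (3,0,0)
link3: (4,0,0)
C 0-2 [J2]: (4,0,1)
PS 2-3 [J2]: (4,0,2)
link4: (5,0,2)
link5: (6,0,2)
R 2-5 [J1]: (6,1,2)
PS 0-4 [J2]: (6,1,3)
P 1-0 [J1]: (6,2,3)
link6: (7,2,3)
P 6-4 [J1]: (7,3,3)
C 6-0 [J2]: (7,3,4)
link7: (8,3,4)
C 7-5 [J2]: (8,3,5)
link8: (9,3,5)
PS 3-8 [J2]: (9,3,6)
R 5-8 [J1]: (9,4,6)
Grübler: 3·8 − 2·4 − 6 = 10

M = 10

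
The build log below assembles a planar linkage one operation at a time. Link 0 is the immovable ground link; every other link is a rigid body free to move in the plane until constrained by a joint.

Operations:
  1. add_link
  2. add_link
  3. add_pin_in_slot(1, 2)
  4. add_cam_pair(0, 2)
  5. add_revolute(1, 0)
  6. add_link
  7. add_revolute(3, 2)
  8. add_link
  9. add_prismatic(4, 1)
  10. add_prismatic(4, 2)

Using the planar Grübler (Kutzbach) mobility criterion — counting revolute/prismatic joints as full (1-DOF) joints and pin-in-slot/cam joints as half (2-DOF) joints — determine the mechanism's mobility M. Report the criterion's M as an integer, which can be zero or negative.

ground; <1,0,0>
#1 <2,0,0>
#2 <3,0,0>
PS:1↔2 J2 <3,0,1>
C:0↔2 J2 <3,0,2>
R:1↔0 J1 <3,1,2>
#3 <4,1,2>
R:3↔2 J1 <4,2,2>
#4 <5,2,2>
P:4↔1 J1 <5,3,2>
P:4↔2 J1 <5,4,2>
3×4 − 2×4 − 1×2 = 2

M = 2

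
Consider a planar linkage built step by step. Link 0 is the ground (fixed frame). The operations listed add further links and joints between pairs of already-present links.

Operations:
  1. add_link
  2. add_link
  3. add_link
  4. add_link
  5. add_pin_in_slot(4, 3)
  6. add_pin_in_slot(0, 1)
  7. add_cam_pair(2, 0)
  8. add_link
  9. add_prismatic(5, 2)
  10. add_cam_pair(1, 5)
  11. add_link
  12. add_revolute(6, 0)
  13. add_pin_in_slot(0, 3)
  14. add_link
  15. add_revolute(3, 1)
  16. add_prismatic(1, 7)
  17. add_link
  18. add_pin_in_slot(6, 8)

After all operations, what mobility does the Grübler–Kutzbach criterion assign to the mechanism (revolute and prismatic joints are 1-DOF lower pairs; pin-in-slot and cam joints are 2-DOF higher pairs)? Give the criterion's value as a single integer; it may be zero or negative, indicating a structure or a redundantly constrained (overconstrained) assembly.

M = 10

L=1 J1=0 J2=0
add link → L=2 J1=0 J2=0
add link → L=3 J1=0 J2=0
add link → L=4 J1=0 J2=0
add link → L=5 J1=0 J2=0
PS@4,3 dof=2 J2 → L=5 J1=0 J2=1
PS@0,1 dof=2 J2 → L=5 J1=0 J2=2
C@2,0 dof=2 J2 → L=5 J1=0 J2=3
add link → L=6 J1=0 J2=3
P@5,2 dof=1 J1 → L=6 J1=1 J2=3
C@1,5 dof=2 J2 → L=6 J1=1 J2=4
add link → L=7 J1=1 J2=4
R@6,0 dof=1 J1 → L=7 J1=2 J2=4
PS@0,3 dof=2 J2 → L=7 J1=2 J2=5
add link → L=8 J1=2 J2=5
R@3,1 dof=1 J1 → L=8 J1=3 J2=5
P@1,7 dof=1 J1 → L=8 J1=4 J2=5
add link → L=9 J1=4 J2=5
PS@6,8 dof=2 J2 → L=9 J1=4 J2=6
M=3(L−1)−2J1−J2=3·8−2·4−6=10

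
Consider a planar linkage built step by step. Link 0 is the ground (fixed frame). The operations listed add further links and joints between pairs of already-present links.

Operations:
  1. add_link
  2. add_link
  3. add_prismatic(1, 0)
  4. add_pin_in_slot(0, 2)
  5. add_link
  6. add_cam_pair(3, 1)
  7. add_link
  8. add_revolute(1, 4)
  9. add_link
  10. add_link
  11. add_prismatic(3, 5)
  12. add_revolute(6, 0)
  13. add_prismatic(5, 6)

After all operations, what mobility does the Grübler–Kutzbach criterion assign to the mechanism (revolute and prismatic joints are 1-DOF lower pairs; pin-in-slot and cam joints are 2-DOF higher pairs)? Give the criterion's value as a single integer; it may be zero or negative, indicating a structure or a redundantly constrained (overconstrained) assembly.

(L,J1,J2)=(1,0,0); link0 fixed
link1: (2,0,0)
link2: (3,0,0)
P 1-0 [J1]: (3,1,0)
PS 0-2 [J2]: (3,1,1)
link3: (4,1,1)
C 3-1 [J2]: (4,1,2)
link4: (5,1,2)
R 1-4 [J1]: (5,2,2)
link5: (6,2,2)
link6: (7,2,2)
P 3-5 [J1]: (7,3,2)
R 6-0 [J1]: (7,4,2)
P 5-6 [J1]: (7,5,2)
Grübler: 3·6 − 2·5 − 2 = 6

M = 6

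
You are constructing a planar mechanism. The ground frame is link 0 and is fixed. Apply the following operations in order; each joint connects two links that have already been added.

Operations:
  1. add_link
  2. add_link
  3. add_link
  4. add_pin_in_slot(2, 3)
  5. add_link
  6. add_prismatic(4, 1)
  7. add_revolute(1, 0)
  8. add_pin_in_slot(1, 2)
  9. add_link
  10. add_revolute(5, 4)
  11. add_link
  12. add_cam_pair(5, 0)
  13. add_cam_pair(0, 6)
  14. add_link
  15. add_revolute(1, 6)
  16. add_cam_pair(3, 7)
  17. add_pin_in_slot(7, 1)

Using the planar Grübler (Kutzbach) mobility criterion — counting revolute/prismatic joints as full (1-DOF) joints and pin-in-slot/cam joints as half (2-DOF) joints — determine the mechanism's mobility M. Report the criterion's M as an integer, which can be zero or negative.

[1;0;0] (link 0 is ground)
L+ [2;0;0]
L+ [3;0;0]
L+ [4;0;0]
PS(2,3)∈J2 [4;0;1]
L+ [5;0;1]
P(4,1)∈J1 [5;1;1]
R(1,0)∈J1 [5;2;1]
PS(1,2)∈J2 [5;2;2]
L+ [6;2;2]
R(5,4)∈J1 [6;3;2]
L+ [7;3;2]
C(5,0)∈J2 [7;3;3]
C(0,6)∈J2 [7;3;4]
L+ [8;3;4]
R(1,6)∈J1 [8;4;4]
C(3,7)∈J2 [8;4;5]
PS(7,1)∈J2 [8;4;6]
mobility = 21 − 8 − 6 = 7

M = 7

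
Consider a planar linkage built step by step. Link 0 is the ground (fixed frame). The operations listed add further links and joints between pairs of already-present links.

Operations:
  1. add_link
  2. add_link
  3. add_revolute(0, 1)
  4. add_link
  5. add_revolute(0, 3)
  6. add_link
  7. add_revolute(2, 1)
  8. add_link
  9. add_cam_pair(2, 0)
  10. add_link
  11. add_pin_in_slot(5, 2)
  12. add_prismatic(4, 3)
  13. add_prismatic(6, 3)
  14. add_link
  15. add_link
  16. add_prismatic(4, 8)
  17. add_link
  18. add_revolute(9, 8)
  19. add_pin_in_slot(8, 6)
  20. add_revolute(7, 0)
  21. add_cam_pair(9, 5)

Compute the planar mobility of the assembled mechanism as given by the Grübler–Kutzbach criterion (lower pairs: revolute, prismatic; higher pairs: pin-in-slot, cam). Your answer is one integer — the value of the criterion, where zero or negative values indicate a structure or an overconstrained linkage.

M = 7

L=1 J1=0 J2=0
add link → L=2 J1=0 J2=0
add link → L=3 J1=0 J2=0
R@0,1 dof=1 J1 → L=3 J1=1 J2=0
add link → L=4 J1=1 J2=0
R@0,3 dof=1 J1 → L=4 J1=2 J2=0
add link → L=5 J1=2 J2=0
R@2,1 dof=1 J1 → L=5 J1=3 J2=0
add link → L=6 J1=3 J2=0
C@2,0 dof=2 J2 → L=6 J1=3 J2=1
add link → L=7 J1=3 J2=1
PS@5,2 dof=2 J2 → L=7 J1=3 J2=2
P@4,3 dof=1 J1 → L=7 J1=4 J2=2
P@6,3 dof=1 J1 → L=7 J1=5 J2=2
add link → L=8 J1=5 J2=2
add link → L=9 J1=5 J2=2
P@4,8 dof=1 J1 → L=9 J1=6 J2=2
add link → L=10 J1=6 J2=2
R@9,8 dof=1 J1 → L=10 J1=7 J2=2
PS@8,6 dof=2 J2 → L=10 J1=7 J2=3
R@7,0 dof=1 J1 → L=10 J1=8 J2=3
C@9,5 dof=2 J2 → L=10 J1=8 J2=4
M=3(L−1)−2J1−J2=3·9−2·8−4=7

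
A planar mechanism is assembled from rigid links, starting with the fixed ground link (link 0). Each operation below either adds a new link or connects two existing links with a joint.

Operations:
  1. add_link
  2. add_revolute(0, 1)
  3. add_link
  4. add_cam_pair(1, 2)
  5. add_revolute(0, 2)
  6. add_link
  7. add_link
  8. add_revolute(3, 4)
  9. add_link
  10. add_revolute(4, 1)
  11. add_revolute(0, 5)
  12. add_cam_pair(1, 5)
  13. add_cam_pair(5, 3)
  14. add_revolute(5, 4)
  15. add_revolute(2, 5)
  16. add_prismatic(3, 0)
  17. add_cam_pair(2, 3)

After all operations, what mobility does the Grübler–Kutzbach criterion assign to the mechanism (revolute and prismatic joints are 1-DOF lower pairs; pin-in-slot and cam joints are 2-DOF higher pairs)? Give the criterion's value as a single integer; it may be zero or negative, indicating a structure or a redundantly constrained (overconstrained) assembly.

M = -5

L=1 J1=0 J2=0
add link → L=2 J1=0 J2=0
R@0,1 dof=1 J1 → L=2 J1=1 J2=0
add link → L=3 J1=1 J2=0
C@1,2 dof=2 J2 → L=3 J1=1 J2=1
R@0,2 dof=1 J1 → L=3 J1=2 J2=1
add link → L=4 J1=2 J2=1
add link → L=5 J1=2 J2=1
R@3,4 dof=1 J1 → L=5 J1=3 J2=1
add link → L=6 J1=3 J2=1
R@4,1 dof=1 J1 → L=6 J1=4 J2=1
R@0,5 dof=1 J1 → L=6 J1=5 J2=1
C@1,5 dof=2 J2 → L=6 J1=5 J2=2
C@5,3 dof=2 J2 → L=6 J1=5 J2=3
R@5,4 dof=1 J1 → L=6 J1=6 J2=3
R@2,5 dof=1 J1 → L=6 J1=7 J2=3
P@3,0 dof=1 J1 → L=6 J1=8 J2=3
C@2,3 dof=2 J2 → L=6 J1=8 J2=4
M=3(L−1)−2J1−J2=3·5−2·8−4=-5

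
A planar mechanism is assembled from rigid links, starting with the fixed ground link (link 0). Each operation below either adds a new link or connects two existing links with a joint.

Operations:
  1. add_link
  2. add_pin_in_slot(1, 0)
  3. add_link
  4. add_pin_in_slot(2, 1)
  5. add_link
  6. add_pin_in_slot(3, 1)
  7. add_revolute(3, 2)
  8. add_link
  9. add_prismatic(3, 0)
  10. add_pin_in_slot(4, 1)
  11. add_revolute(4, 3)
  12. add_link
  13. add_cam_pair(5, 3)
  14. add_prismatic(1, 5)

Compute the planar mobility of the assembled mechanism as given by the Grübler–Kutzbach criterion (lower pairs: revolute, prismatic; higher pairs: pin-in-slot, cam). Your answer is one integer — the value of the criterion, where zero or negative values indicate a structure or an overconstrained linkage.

ground; <1,0,0>
#1 <2,0,0>
PS:1↔0 J2 <2,0,1>
#2 <3,0,1>
PS:2↔1 J2 <3,0,2>
#3 <4,0,2>
PS:3↔1 J2 <4,0,3>
R:3↔2 J1 <4,1,3>
#4 <5,1,3>
P:3↔0 J1 <5,2,3>
PS:4↔1 J2 <5,2,4>
R:4↔3 J1 <5,3,4>
#5 <6,3,4>
C:5↔3 J2 <6,3,5>
P:1↔5 J1 <6,4,5>
3×5 − 2×4 − 1×5 = 2

M = 2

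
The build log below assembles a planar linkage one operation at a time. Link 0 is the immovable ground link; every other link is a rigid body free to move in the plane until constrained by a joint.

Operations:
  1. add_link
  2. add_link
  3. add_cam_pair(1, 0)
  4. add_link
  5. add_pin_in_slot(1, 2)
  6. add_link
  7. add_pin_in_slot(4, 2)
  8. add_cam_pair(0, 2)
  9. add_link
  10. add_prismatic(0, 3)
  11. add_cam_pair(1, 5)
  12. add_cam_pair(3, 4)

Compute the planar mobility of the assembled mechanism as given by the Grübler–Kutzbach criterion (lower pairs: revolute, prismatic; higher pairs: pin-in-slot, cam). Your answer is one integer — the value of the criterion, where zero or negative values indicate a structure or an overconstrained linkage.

M = 7

ground; <1,0,0>
#1 <2,0,0>
#2 <3,0,0>
C:1↔0 J2 <3,0,1>
#3 <4,0,1>
PS:1↔2 J2 <4,0,2>
#4 <5,0,2>
PS:4↔2 J2 <5,0,3>
C:0↔2 J2 <5,0,4>
#5 <6,0,4>
P:0↔3 J1 <6,1,4>
C:1↔5 J2 <6,1,5>
C:3↔4 J2 <6,1,6>
3×5 − 2×1 − 1×6 = 7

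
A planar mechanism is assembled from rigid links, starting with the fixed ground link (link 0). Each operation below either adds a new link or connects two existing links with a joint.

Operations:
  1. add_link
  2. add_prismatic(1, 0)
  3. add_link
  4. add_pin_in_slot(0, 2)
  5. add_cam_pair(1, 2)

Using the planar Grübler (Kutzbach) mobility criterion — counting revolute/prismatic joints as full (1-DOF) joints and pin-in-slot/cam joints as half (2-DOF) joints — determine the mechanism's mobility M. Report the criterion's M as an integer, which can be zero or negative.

M = 2

ground; <1,0,0>
#1 <2,0,0>
P:1↔0 J1 <2,1,0>
#2 <3,1,0>
PS:0↔2 J2 <3,1,1>
C:1↔2 J2 <3,1,2>
3×2 − 2×1 − 1×2 = 2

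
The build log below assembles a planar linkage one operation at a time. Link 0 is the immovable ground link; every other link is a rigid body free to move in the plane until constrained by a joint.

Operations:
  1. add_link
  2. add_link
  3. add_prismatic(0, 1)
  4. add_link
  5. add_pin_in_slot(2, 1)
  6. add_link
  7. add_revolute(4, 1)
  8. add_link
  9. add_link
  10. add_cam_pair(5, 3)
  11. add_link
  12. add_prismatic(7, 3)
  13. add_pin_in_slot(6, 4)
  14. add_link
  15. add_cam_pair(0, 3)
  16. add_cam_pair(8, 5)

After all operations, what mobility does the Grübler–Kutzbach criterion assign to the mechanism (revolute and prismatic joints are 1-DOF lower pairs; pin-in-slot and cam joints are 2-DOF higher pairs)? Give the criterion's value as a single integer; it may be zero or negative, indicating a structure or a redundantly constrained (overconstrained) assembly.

[1;0;0] (link 0 is ground)
L+ [2;0;0]
L+ [3;0;0]
P(0,1)∈J1 [3;1;0]
L+ [4;1;0]
PS(2,1)∈J2 [4;1;1]
L+ [5;1;1]
R(4,1)∈J1 [5;2;1]
L+ [6;2;1]
L+ [7;2;1]
C(5,3)∈J2 [7;2;2]
L+ [8;2;2]
P(7,3)∈J1 [8;3;2]
PS(6,4)∈J2 [8;3;3]
L+ [9;3;3]
C(0,3)∈J2 [9;3;4]
C(8,5)∈J2 [9;3;5]
mobility = 24 − 6 − 5 = 13

M = 13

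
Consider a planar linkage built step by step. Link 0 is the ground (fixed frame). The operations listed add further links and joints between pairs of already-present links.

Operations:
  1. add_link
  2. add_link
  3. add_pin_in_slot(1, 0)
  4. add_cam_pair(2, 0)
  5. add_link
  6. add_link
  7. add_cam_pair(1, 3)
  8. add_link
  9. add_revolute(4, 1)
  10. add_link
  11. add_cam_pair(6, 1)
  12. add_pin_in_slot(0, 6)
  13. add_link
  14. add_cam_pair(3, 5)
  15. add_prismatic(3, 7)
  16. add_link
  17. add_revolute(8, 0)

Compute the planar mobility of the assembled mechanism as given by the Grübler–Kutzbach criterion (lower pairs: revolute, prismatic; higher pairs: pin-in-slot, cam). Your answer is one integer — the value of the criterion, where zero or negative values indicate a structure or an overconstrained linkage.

L=1 J1=0 J2=0
add link → L=2 J1=0 J2=0
add link → L=3 J1=0 J2=0
PS@1,0 dof=2 J2 → L=3 J1=0 J2=1
C@2,0 dof=2 J2 → L=3 J1=0 J2=2
add link → L=4 J1=0 J2=2
add link → L=5 J1=0 J2=2
C@1,3 dof=2 J2 → L=5 J1=0 J2=3
add link → L=6 J1=0 J2=3
R@4,1 dof=1 J1 → L=6 J1=1 J2=3
add link → L=7 J1=1 J2=3
C@6,1 dof=2 J2 → L=7 J1=1 J2=4
PS@0,6 dof=2 J2 → L=7 J1=1 J2=5
add link → L=8 J1=1 J2=5
C@3,5 dof=2 J2 → L=8 J1=1 J2=6
P@3,7 dof=1 J1 → L=8 J1=2 J2=6
add link → L=9 J1=2 J2=6
R@8,0 dof=1 J1 → L=9 J1=3 J2=6
M=3(L−1)−2J1−J2=3·8−2·3−6=12

M = 12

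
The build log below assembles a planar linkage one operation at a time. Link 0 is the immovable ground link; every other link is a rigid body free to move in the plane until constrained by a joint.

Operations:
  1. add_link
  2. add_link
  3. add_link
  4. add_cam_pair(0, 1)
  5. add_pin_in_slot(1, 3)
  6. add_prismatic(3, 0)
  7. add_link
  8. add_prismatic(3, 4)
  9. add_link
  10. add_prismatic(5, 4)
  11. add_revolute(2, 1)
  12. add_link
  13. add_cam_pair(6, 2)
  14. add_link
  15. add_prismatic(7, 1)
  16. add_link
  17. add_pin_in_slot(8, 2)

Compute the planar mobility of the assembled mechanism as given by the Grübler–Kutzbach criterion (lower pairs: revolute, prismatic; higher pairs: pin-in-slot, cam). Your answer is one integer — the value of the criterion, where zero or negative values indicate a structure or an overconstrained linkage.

M = 10

(L,J1,J2)=(1,0,0); link0 fixed
link1: (2,0,0)
link2: (3,0,0)
link3: (4,0,0)
C 0-1 [J2]: (4,0,1)
PS 1-3 [J2]: (4,0,2)
P 3-0 [J1]: (4,1,2)
link4: (5,1,2)
P 3-4 [J1]: (5,2,2)
link5: (6,2,2)
P 5-4 [J1]: (6,3,2)
R 2-1 [J1]: (6,4,2)
link6: (7,4,2)
C 6-2 [J2]: (7,4,3)
link7: (8,4,3)
P 7-1 [J1]: (8,5,3)
link8: (9,5,3)
PS 8-2 [J2]: (9,5,4)
Grübler: 3·8 − 2·5 − 4 = 10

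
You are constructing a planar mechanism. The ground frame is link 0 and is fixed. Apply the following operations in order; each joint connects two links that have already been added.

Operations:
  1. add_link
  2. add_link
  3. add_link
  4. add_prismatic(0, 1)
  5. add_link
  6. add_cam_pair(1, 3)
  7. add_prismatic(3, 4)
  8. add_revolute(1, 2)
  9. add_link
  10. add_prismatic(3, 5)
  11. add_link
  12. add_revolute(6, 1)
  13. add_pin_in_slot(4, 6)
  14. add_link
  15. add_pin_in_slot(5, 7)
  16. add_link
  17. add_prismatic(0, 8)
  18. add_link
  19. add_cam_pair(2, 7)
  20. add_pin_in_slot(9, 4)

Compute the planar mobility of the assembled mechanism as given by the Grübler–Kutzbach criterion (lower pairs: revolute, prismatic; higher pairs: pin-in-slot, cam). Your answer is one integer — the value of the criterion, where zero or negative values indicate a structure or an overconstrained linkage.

M = 10

ground; <1,0,0>
#1 <2,0,0>
#2 <3,0,0>
#3 <4,0,0>
P:0↔1 J1 <4,1,0>
#4 <5,1,0>
C:1↔3 J2 <5,1,1>
P:3↔4 J1 <5,2,1>
R:1↔2 J1 <5,3,1>
#5 <6,3,1>
P:3↔5 J1 <6,4,1>
#6 <7,4,1>
R:6↔1 J1 <7,5,1>
PS:4↔6 J2 <7,5,2>
#7 <8,5,2>
PS:5↔7 J2 <8,5,3>
#8 <9,5,3>
P:0↔8 J1 <9,6,3>
#9 <10,6,3>
C:2↔7 J2 <10,6,4>
PS:9↔4 J2 <10,6,5>
3×9 − 2×6 − 1×5 = 10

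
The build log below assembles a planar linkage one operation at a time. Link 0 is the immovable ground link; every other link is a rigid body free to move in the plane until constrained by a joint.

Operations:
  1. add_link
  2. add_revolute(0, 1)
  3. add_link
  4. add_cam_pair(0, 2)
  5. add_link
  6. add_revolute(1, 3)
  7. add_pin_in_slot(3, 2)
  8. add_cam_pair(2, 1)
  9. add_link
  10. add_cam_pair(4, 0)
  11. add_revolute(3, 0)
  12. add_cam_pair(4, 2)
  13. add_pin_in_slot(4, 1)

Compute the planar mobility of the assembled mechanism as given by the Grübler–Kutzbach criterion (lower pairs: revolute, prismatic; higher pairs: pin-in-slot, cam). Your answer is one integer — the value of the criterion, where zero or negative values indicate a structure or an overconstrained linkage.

link 0 = ground. State L|J1|J2 = 1|0|0
+link1  2|0|0
R(0,1) f=1→J1  2|1|0
+link2  3|1|0
C(0,2) f=2→J2  3|1|1
+link3  4|1|1
R(1,3) f=1→J1  4|2|1
PS(3,2) f=2→J2  4|2|2
C(2,1) f=2→J2  4|2|3
+link4  5|2|3
C(4,0) f=2→J2  5|2|4
R(3,0) f=1→J1  5|3|4
C(4,2) f=2→J2  5|3|5
PS(4,1) f=2→J2  5|3|6
M = 3(5−1)−2·3−6 = 12−6−6 = 0

M = 0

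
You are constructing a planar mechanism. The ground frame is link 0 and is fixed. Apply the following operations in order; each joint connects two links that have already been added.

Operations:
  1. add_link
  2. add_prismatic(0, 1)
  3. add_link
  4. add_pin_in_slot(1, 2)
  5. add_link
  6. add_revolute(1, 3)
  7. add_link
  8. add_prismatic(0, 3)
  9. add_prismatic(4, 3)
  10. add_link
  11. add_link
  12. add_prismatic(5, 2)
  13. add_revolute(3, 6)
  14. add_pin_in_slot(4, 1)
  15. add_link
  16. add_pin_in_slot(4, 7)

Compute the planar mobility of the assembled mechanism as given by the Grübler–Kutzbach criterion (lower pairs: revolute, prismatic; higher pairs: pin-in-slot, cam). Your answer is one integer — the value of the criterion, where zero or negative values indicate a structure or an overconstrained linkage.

ground; <1,0,0>
#1 <2,0,0>
P:0↔1 J1 <2,1,0>
#2 <3,1,0>
PS:1↔2 J2 <3,1,1>
#3 <4,1,1>
R:1↔3 J1 <4,2,1>
#4 <5,2,1>
P:0↔3 J1 <5,3,1>
P:4↔3 J1 <5,4,1>
#5 <6,4,1>
#6 <7,4,1>
P:5↔2 J1 <7,5,1>
R:3↔6 J1 <7,6,1>
PS:4↔1 J2 <7,6,2>
#7 <8,6,2>
PS:4↔7 J2 <8,6,3>
3×7 − 2×6 − 1×3 = 6

M = 6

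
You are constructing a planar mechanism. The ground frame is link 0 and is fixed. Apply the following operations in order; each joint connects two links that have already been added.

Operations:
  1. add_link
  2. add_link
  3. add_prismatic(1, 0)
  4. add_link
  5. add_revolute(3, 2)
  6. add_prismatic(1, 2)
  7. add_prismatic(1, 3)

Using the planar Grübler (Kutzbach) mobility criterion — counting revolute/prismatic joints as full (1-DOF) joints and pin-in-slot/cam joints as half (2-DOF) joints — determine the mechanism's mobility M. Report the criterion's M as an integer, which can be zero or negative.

ground; <1,0,0>
#1 <2,0,0>
#2 <3,0,0>
P:1↔0 J1 <3,1,0>
#3 <4,1,0>
R:3↔2 J1 <4,2,0>
P:1↔2 J1 <4,3,0>
P:1↔3 J1 <4,4,0>
3×3 − 2×4 − 1×0 = 1

M = 1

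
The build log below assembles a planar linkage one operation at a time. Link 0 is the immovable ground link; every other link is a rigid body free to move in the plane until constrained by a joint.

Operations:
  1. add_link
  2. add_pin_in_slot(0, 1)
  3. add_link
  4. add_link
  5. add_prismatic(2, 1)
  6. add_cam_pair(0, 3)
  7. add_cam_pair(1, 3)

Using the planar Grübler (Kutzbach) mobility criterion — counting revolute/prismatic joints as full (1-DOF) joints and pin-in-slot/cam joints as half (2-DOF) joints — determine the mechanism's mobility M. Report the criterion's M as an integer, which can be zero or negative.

M = 4

L=1 J1=0 J2=0
add link → L=2 J1=0 J2=0
PS@0,1 dof=2 J2 → L=2 J1=0 J2=1
add link → L=3 J1=0 J2=1
add link → L=4 J1=0 J2=1
P@2,1 dof=1 J1 → L=4 J1=1 J2=1
C@0,3 dof=2 J2 → L=4 J1=1 J2=2
C@1,3 dof=2 J2 → L=4 J1=1 J2=3
M=3(L−1)−2J1−J2=3·3−2·1−3=4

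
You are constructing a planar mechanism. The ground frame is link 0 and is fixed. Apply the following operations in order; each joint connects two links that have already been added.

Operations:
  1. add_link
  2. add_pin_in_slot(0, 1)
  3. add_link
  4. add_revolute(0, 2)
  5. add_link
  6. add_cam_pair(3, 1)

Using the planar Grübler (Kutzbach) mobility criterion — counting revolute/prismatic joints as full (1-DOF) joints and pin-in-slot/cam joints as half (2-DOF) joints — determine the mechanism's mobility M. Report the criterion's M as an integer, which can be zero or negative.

M = 5

link 0 = ground. State L|J1|J2 = 1|0|0
+link1  2|0|0
PS(0,1) f=2→J2  2|0|1
+link2  3|0|1
R(0,2) f=1→J1  3|1|1
+link3  4|1|1
C(3,1) f=2→J2  4|1|2
M = 3(4−1)−2·1−2 = 9−2−2 = 5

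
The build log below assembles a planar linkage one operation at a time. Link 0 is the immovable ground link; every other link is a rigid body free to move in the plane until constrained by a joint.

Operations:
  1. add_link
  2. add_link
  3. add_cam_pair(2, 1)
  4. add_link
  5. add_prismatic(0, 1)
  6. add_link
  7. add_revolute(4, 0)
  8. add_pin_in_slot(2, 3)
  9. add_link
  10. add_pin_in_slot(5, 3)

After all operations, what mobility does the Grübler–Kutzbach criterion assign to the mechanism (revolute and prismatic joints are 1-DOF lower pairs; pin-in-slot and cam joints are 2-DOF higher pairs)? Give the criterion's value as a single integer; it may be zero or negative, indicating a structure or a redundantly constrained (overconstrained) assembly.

M = 8

[1;0;0] (link 0 is ground)
L+ [2;0;0]
L+ [3;0;0]
C(2,1)∈J2 [3;0;1]
L+ [4;0;1]
P(0,1)∈J1 [4;1;1]
L+ [5;1;1]
R(4,0)∈J1 [5;2;1]
PS(2,3)∈J2 [5;2;2]
L+ [6;2;2]
PS(5,3)∈J2 [6;2;3]
mobility = 15 − 4 − 3 = 8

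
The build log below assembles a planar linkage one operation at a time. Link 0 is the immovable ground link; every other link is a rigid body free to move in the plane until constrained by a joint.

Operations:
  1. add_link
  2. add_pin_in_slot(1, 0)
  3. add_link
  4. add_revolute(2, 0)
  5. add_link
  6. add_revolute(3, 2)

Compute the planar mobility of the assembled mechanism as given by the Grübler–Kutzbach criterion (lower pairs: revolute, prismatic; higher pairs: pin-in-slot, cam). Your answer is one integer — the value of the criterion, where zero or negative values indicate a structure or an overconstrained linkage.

M = 4

[1;0;0] (link 0 is ground)
L+ [2;0;0]
PS(1,0)∈J2 [2;0;1]
L+ [3;0;1]
R(2,0)∈J1 [3;1;1]
L+ [4;1;1]
R(3,2)∈J1 [4;2;1]
mobility = 9 − 4 − 1 = 4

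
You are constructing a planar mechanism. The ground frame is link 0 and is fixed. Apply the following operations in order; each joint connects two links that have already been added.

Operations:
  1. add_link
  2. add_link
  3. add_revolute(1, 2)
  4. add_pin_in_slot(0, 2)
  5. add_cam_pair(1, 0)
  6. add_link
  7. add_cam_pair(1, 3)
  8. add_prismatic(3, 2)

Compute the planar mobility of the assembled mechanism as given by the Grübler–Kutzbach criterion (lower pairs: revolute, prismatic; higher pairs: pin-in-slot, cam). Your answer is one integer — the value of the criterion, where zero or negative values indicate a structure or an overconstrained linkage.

ground; <1,0,0>
#1 <2,0,0>
#2 <3,0,0>
R:1↔2 J1 <3,1,0>
PS:0↔2 J2 <3,1,1>
C:1↔0 J2 <3,1,2>
#3 <4,1,2>
C:1↔3 J2 <4,1,3>
P:3↔2 J1 <4,2,3>
3×3 − 2×2 − 1×3 = 2

M = 2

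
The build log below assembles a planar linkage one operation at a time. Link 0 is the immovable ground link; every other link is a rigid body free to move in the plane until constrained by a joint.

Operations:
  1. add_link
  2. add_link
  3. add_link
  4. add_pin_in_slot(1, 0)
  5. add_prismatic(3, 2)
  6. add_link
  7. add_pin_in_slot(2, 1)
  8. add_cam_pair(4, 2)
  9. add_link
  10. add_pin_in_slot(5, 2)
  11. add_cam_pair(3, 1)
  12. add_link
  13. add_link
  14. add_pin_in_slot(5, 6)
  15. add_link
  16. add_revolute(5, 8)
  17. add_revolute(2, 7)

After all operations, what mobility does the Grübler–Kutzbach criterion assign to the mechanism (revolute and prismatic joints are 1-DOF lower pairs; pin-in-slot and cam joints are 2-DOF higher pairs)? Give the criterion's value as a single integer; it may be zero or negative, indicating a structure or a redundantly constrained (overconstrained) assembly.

M = 12

ground; <1,0,0>
#1 <2,0,0>
#2 <3,0,0>
#3 <4,0,0>
PS:1↔0 J2 <4,0,1>
P:3↔2 J1 <4,1,1>
#4 <5,1,1>
PS:2↔1 J2 <5,1,2>
C:4↔2 J2 <5,1,3>
#5 <6,1,3>
PS:5↔2 J2 <6,1,4>
C:3↔1 J2 <6,1,5>
#6 <7,1,5>
#7 <8,1,5>
PS:5↔6 J2 <8,1,6>
#8 <9,1,6>
R:5↔8 J1 <9,2,6>
R:2↔7 J1 <9,3,6>
3×8 − 2×3 − 1×6 = 12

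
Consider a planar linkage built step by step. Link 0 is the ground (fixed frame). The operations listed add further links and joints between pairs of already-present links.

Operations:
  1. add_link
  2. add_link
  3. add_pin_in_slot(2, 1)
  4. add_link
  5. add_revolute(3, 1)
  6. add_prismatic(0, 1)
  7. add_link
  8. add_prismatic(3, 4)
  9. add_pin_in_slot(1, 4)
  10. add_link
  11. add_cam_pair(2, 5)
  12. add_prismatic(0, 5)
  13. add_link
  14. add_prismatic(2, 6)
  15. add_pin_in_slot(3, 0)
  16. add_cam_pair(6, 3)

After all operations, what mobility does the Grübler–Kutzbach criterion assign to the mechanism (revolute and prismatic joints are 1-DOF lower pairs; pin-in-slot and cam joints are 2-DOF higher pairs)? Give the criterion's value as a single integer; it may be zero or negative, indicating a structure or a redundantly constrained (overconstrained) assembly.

M = 3

link 0 = ground. State L|J1|J2 = 1|0|0
+link1  2|0|0
+link2  3|0|0
PS(2,1) f=2→J2  3|0|1
+link3  4|0|1
R(3,1) f=1→J1  4|1|1
P(0,1) f=1→J1  4|2|1
+link4  5|2|1
P(3,4) f=1→J1  5|3|1
PS(1,4) f=2→J2  5|3|2
+link5  6|3|2
C(2,5) f=2→J2  6|3|3
P(0,5) f=1→J1  6|4|3
+link6  7|4|3
P(2,6) f=1→J1  7|5|3
PS(3,0) f=2→J2  7|5|4
C(6,3) f=2→J2  7|5|5
M = 3(7−1)−2·5−5 = 18−10−5 = 3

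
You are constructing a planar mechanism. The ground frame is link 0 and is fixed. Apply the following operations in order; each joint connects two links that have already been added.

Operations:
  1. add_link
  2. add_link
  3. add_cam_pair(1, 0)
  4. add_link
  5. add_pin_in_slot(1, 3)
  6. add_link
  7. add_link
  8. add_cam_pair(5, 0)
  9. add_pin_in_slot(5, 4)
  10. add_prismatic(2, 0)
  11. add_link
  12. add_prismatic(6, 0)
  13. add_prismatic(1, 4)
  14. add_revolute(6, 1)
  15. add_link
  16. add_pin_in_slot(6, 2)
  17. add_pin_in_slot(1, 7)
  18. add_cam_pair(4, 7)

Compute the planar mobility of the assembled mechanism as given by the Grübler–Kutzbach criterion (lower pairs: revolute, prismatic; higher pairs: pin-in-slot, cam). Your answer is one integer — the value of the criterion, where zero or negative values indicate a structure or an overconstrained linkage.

M = 6

(L,J1,J2)=(1,0,0); link0 fixed
link1: (2,0,0)
link2: (3,0,0)
C 1-0 [J2]: (3,0,1)
link3: (4,0,1)
PS 1-3 [J2]: (4,0,2)
link4: (5,0,2)
link5: (6,0,2)
C 5-0 [J2]: (6,0,3)
PS 5-4 [J2]: (6,0,4)
P 2-0 [J1]: (6,1,4)
link6: (7,1,4)
P 6-0 [J1]: (7,2,4)
P 1-4 [J1]: (7,3,4)
R 6-1 [J1]: (7,4,4)
link7: (8,4,4)
PS 6-2 [J2]: (8,4,5)
PS 1-7 [J2]: (8,4,6)
C 4-7 [J2]: (8,4,7)
Grübler: 3·7 − 2·4 − 7 = 6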